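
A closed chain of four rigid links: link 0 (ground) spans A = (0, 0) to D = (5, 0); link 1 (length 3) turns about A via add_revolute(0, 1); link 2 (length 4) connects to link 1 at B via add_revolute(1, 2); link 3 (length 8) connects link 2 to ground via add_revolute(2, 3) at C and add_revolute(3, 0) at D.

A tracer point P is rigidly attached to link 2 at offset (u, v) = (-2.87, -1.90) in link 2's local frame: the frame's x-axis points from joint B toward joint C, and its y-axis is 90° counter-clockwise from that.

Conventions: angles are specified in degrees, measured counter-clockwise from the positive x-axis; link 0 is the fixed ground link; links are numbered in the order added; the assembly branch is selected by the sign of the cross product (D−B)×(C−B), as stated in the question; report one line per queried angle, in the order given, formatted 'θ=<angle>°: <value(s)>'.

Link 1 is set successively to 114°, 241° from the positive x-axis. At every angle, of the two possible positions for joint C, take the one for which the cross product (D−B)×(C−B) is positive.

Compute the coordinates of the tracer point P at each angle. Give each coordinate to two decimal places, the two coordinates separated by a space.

A=(0,0), D=(5.00,0)
θ=114°: B = A + 3.00·(cos114°, sin114°) = (-1.2202, 2.7406)
θ=114°: |BD| = 6.7972
θ=114°: circle(B,4.00) ∩ circle(D,8.00): a=-0.1323, h=3.9978
θ=114°:   candidates: C₊=(0.2707,6.4524) cross=27.174; C₋=(-2.9532,-0.8645) cross=-27.174
θ=114°:   branch + wants cross > 0 → take C=(0.2707,6.4524) (cross=27.174)
θ=114°: ex = (C−B)/|BC| = (0.3727,0.9279); ey = (-0.9279,0.3727)
θ=114°: P = B + -2.87·ex + -1.90·ey = (-0.5268,-0.6307)
θ=241°: B = A + 3.00·(cos241°, sin241°) = (-1.4544, -2.6239)
θ=241°: |BD| = 6.9674
θ=241°: circle(B,4.00) ∩ circle(D,8.00): a=0.0391, h=3.9998
θ=241°:   candidates: C₊=(-2.9245,1.0962) cross=27.868; C₋=(0.0881,-6.3145) cross=-27.868
θ=241°:   branch + wants cross > 0 → take C=(-2.9245,1.0962) (cross=27.868)
θ=241°: ex = (C−B)/|BC| = (-0.3675,0.9300); ey = (-0.9300,-0.3675)
θ=241°: P = B + -2.87·ex + -1.90·ey = (1.3674,-4.5947)

θ=114°: -0.53 -0.63
θ=241°: 1.37 -4.59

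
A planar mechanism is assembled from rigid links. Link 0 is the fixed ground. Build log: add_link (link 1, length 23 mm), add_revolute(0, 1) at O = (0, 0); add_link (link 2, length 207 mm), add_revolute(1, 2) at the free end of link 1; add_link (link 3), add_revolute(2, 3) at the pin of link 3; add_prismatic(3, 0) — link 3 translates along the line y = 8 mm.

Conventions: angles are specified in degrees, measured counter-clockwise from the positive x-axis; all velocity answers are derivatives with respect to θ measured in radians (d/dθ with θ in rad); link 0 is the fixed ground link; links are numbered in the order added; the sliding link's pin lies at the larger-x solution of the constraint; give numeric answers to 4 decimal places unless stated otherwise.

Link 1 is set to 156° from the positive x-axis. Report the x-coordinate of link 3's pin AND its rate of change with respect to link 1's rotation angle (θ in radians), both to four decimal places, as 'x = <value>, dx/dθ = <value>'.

geometry: r = 23 mm, L = 207 mm, e = 8 mm
crank pin P = (r cos θ, r sin θ) = (-21.011546, 9.354943)
h = r sin θ − e = 9.354943 − 8 = 1.354943
x = r cos θ + √(L² − h²) = -21.011546 + 206.995565 = 185.984020
dx/dθ = −r sin θ − h·r cos θ/√(L² − h²) (θ in radians; h = 1.354943) = -9.217406

x = 185.9840, dx/dθ = -9.2174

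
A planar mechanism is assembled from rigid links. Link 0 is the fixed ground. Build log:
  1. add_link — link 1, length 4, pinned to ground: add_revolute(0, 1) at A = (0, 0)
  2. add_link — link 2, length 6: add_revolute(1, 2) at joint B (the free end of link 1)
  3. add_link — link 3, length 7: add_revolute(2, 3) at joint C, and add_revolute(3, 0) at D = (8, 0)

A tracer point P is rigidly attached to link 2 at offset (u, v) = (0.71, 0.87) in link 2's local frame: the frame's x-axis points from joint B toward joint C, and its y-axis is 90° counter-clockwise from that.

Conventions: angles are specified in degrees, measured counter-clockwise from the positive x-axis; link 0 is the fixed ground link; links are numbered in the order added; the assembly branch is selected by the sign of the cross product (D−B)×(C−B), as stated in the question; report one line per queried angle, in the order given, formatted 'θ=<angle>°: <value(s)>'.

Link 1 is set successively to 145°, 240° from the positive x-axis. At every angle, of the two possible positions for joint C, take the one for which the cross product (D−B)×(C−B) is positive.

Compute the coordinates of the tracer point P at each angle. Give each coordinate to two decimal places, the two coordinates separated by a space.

A=(0,0), D=(8.00,0)
θ=145°: B = A + 4.00·(cos145°, sin145°) = (-3.2766, 2.2943)
θ=145°: |BD| = 11.5076
θ=145°: circle(B,6.00) ∩ circle(D,7.00): a=5.1890, h=3.0124
θ=145°:   candidates: C₊=(2.4088,4.2117) cross=34.666; C₋=(1.2076,-1.6922) cross=-34.666
θ=145°:   branch + wants cross > 0 → take C=(2.4088,4.2117) (cross=34.666)
θ=145°: ex = (C−B)/|BC| = (0.9476,0.3196); ey = (-0.3196,0.9476)
θ=145°: P = B + 0.71·ex + 0.87·ey = (-2.8819,3.3456)
θ=240°: B = A + 4.00·(cos240°, sin240°) = (-2.0000, -3.4641)
θ=240°: |BD| = 10.5830
θ=240°: circle(B,6.00) ∩ circle(D,7.00): a=4.6773, h=3.7580
θ=240°:   candidates: C₊=(1.1895,1.6179) cross=39.771; C₋=(3.6497,-5.4841) cross=-39.771
θ=240°:   branch + wants cross > 0 → take C=(1.1895,1.6179) (cross=39.771)
θ=240°: ex = (C−B)/|BC| = (0.5316,0.8470); ey = (-0.8470,0.5316)
θ=240°: P = B + 0.71·ex + 0.87·ey = (-2.3595,-2.4002)

θ=145°: -2.88 3.35
θ=240°: -2.36 -2.40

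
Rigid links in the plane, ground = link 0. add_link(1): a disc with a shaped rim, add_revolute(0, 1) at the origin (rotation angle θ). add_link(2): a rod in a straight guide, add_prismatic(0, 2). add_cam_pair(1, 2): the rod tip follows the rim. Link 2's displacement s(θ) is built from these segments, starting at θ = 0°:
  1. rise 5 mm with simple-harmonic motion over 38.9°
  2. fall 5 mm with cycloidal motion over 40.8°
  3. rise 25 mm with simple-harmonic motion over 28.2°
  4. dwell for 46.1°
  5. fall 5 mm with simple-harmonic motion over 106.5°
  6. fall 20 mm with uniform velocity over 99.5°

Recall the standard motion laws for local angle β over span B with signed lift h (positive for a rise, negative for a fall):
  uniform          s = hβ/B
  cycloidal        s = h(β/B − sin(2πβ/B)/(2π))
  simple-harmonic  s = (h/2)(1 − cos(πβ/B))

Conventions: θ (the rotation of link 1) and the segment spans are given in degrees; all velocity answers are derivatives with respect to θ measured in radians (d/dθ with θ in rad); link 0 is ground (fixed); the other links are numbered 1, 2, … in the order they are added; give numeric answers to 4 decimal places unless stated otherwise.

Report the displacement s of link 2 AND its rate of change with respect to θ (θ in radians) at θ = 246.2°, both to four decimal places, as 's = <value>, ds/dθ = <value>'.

segment 1 (0° to 38.9°, simple-harmonic, h = 5) is passed completely: s = 0.0000 + (5) = 5.0000
segment 2 (38.9° to 79.7°, cycloidal, h = -5) is passed completely: s = 5.0000 + (-5) = 0.0000
segment 3 (79.7° to 107.9°, simple-harmonic, h = 25) is passed completely: s = 0.0000 + (25) = 25.0000
segment 4 (107.9° to 154°, dwell): s unchanged at 25.0000
θ = 246.2° falls in segment 5 (154° to 260.5°, simple-harmonic, h = -5): β = 246.2 − 154 = 92.2°, B = 106.5°; Δs = -5/2·(1 − cos(π·0.8657)) = -4.7809; s = 25.0000 − 4.7809 = 20.2191
velocity in seg [154°–260.5°] (simple-harmonic), θ in radians: β = 92.2° = 1.6092 rad, B = 106.5° = 1.8588 rad; ds/dθ = (πh/(2B)) sin(πβ/B) = (π·(-5)/(2·1.8588)) sin(π·0.8657) = -1.729985 mm/rad

s = 20.2191, ds/dθ = -1.7300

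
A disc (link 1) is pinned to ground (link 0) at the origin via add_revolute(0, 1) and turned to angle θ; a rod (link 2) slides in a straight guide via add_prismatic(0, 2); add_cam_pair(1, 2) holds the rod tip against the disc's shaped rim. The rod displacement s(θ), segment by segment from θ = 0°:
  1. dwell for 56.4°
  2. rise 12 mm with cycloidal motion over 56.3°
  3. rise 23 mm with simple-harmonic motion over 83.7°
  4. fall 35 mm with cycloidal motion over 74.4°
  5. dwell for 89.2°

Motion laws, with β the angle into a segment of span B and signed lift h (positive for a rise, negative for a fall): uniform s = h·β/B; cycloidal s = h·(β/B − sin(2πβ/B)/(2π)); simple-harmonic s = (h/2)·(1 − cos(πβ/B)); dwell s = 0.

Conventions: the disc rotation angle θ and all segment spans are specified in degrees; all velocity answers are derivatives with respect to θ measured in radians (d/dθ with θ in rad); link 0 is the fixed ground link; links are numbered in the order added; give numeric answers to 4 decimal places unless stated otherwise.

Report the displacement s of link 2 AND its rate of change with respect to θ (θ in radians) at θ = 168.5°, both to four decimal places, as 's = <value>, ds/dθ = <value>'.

segment 1 (0° to 56.4°, dwell): s unchanged at 0.0000
segment 2 (56.4° to 112.7°, cycloidal, h = 12) is passed completely: s = 0.0000 + (12) = 12.0000
θ = 168.5° falls in segment 3 (112.7° to 196.4°, simple-harmonic, h = 23): β = 168.5 − 112.7 = 55.8°, B = 83.7°; Δs = 23/2·(1 − cos(π·0.6667)) = 17.2500; s = 12.0000 + 17.2500 = 29.2500
velocity in seg [112.7°–196.4°] (simple-harmonic), θ in radians: β = 55.8° = 0.9739 rad, B = 83.7° = 1.4608 rad; ds/dθ = (πh/(2B)) sin(πβ/B) = (π·23/(2·1.4608)) sin(π·0.6667) = 21.417833 mm/rad

s = 29.2500, ds/dθ = 21.4178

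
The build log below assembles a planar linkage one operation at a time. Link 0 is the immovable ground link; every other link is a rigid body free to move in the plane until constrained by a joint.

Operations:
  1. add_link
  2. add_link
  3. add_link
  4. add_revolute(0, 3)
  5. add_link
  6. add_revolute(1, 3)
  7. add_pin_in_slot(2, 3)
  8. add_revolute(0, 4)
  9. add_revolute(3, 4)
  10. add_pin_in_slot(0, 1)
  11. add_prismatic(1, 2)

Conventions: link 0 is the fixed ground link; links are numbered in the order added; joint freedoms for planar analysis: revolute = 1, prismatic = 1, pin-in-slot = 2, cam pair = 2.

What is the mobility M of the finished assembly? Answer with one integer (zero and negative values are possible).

L=1 J1=0 J2=0
add link → L=2 J1=0 J2=0
add link → L=3 J1=0 J2=0
add link → L=4 J1=0 J2=0
R@0,3 dof=1 J1 → L=4 J1=1 J2=0
add link → L=5 J1=1 J2=0
R@1,3 dof=1 J1 → L=5 J1=2 J2=0
PS@2,3 dof=2 J2 → L=5 J1=2 J2=1
R@0,4 dof=1 J1 → L=5 J1=3 J2=1
R@3,4 dof=1 J1 → L=5 J1=4 J2=1
PS@0,1 dof=2 J2 → L=5 J1=4 J2=2
P@1,2 dof=1 J1 → L=5 J1=5 J2=2
M=3(L−1)−2J1−J2=3·4−2·5−2=0

M = 0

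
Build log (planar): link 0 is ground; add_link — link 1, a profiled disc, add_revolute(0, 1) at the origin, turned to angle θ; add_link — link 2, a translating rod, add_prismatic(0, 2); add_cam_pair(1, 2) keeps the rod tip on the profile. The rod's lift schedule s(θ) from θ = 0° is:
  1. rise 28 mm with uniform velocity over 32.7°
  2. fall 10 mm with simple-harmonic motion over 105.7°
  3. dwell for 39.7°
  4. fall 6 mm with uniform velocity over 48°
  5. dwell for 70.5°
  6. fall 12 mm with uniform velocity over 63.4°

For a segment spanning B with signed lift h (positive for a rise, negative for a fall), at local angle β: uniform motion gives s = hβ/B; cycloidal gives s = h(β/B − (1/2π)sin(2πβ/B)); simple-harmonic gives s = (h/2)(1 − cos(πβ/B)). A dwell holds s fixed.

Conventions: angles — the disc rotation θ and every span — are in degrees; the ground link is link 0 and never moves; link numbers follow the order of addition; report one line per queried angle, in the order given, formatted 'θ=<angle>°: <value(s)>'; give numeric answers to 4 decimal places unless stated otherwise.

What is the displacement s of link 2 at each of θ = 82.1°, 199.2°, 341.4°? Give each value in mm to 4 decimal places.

seg 1 [0°–32.7°] uniform, h=28: full span → s += 28 → s = 28.0000
seg 2 [32.7°–138.4°] simple-harmonic, h=-10: θ=82.1° here. β=49.4, B=105.7. -10/2·(1 − cos(π·0.4674)) = -4.4882 → s = 23.5118
seg 2 [32.7°–138.4°] simple-harmonic, h=-10: full span → s += -10 → s = 18.0000
seg 3 [138.4°–178.1°] dwell: s stays 18.0000
seg 4 [178.1°–226.1°] uniform, h=-6: θ=199.2° here. β=21.1, B=48. -6·21.1/48 = -2.6375 → s = 15.3625
seg 4 [178.1°–226.1°] uniform, h=-6: full span → s += -6 → s = 12.0000
seg 5 [226.1°–296.6°] dwell: s stays 12.0000
seg 6 [296.6°–360°] uniform, h=-12: θ=341.4° here. β=44.8, B=63.4. -12·44.8/63.4 = -8.4795 → s = 3.5205

θ=82.1°: 23.5118
θ=199.2°: 15.3625
θ=341.4°: 3.5205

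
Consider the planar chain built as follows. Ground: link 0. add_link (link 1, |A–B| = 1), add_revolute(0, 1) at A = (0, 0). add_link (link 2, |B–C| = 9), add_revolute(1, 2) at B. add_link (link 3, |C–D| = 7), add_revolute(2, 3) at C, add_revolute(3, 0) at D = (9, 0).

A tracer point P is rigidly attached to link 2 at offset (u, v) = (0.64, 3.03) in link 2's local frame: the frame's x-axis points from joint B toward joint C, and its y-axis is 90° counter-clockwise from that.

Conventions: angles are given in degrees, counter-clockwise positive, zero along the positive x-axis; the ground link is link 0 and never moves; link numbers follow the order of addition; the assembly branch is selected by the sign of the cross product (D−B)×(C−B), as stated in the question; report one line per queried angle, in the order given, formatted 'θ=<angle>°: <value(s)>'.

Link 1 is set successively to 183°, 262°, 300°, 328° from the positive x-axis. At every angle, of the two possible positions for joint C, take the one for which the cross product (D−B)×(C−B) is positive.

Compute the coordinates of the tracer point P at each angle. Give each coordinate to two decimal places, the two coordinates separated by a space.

A=(0,0), D=(9.00,0)
θ=183°: B = A + 1.00·(cos183°, sin183°) = (-0.9986, -0.0523)
θ=183°: |BD| = 9.9988
θ=183°: circle(B,9.00) ∩ circle(D,7.00): a=6.5996, h=6.1193
θ=183°:   candidates: C₊=(5.5688,6.1014) cross=61.185; C₋=(5.6329,-6.1370) cross=-61.185
θ=183°:   branch + wants cross > 0 → take C=(5.5688,6.1014) (cross=61.185)
θ=183°: ex = (C−B)/|BC| = (0.7297,0.6837); ey = (-0.6837,0.7297)
θ=183°: P = B + 0.64·ex + 3.03·ey = (-2.6034,2.5963)
θ=262°: B = A + 1.00·(cos262°, sin262°) = (-0.1392, -0.9903)
θ=262°: |BD| = 9.1927
θ=262°: circle(B,9.00) ∩ circle(D,7.00): a=6.3369, h=6.3910
θ=262°:   candidates: C₊=(5.4723,6.0461) cross=58.750; C₋=(6.8493,-6.6614) cross=-58.750
θ=262°:   branch + wants cross > 0 → take C=(5.4723,6.0461) (cross=58.750)
θ=262°: ex = (C−B)/|BC| = (0.6235,0.7818); ey = (-0.7818,0.6235)
θ=262°: P = B + 0.64·ex + 3.03·ey = (-2.1091,1.3993)
θ=300°: B = A + 1.00·(cos300°, sin300°) = (0.5000, -0.8660)
θ=300°: |BD| = 8.5440
θ=300°: circle(B,9.00) ∩ circle(D,7.00): a=6.1447, h=6.5760
θ=300°:   candidates: C₊=(5.9465,6.2989) cross=56.185; C₋=(7.2796,-6.7853) cross=-56.185
θ=300°:   branch + wants cross > 0 → take C=(5.9465,6.2989) (cross=56.185)
θ=300°: ex = (C−B)/|BC| = (0.6052,0.7961); ey = (-0.7961,0.6052)
θ=300°: P = B + 0.64·ex + 3.03·ey = (-1.5249,1.4771)
θ=328°: B = A + 1.00·(cos328°, sin328°) = (0.8480, -0.5299)
θ=328°: |BD| = 8.1692
θ=328°: circle(B,9.00) ∩ circle(D,7.00): a=6.0432, h=6.6693
θ=328°:   candidates: C₊=(6.4459,6.5174) cross=54.483; C₋=(7.3111,-6.7932) cross=-54.483
θ=328°:   branch + wants cross > 0 → take C=(6.4459,6.5174) (cross=54.483)
θ=328°: ex = (C−B)/|BC| = (0.6220,0.7830); ey = (-0.7830,0.6220)
θ=328°: P = B + 0.64·ex + 3.03·ey = (-1.1265,1.8558)

θ=183°: -2.60 2.60
θ=262°: -2.11 1.40
θ=300°: -1.52 1.48
θ=328°: -1.13 1.86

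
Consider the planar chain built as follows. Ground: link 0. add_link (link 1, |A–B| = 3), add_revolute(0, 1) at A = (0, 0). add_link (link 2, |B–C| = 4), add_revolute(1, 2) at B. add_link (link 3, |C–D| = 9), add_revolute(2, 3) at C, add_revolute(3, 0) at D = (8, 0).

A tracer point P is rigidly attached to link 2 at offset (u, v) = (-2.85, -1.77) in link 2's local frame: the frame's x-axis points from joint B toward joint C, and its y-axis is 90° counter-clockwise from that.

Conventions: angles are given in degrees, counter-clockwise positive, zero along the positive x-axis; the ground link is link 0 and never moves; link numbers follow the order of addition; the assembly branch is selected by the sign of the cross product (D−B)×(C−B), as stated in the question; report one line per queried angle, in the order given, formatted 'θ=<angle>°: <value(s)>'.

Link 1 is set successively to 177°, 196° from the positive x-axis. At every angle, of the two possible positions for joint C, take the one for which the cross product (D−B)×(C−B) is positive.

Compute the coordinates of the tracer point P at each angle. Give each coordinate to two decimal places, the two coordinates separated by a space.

A=(0,0), D=(8.00,0)
θ=177°: B = A + 3.00·(cos177°, sin177°) = (-2.9959, 0.1570)
θ=177°: |BD| = 10.9970
θ=177°: circle(B,4.00) ∩ circle(D,9.00): a=2.5432, h=3.0875
θ=177°:   candidates: C₊=(-0.4089,3.2078) cross=33.953; C₋=(-0.4971,-2.9664) cross=-33.953
θ=177°:   branch + wants cross > 0 → take C=(-0.4089,3.2078) (cross=33.953)
θ=177°: ex = (C−B)/|BC| = (0.6467,0.7627); ey = (-0.7627,0.6467)
θ=177°: P = B + -2.85·ex + -1.77·ey = (-3.4891,-3.1614)
θ=196°: B = A + 3.00·(cos196°, sin196°) = (-2.8838, -0.8269)
θ=196°: |BD| = 10.9152
θ=196°: circle(B,4.00) ∩ circle(D,9.00): a=2.4801, h=3.1384
θ=196°:   candidates: C₊=(-0.6486,2.4903) cross=34.256; C₋=(-0.1731,-3.7684) cross=-34.256
θ=196°:   branch + wants cross > 0 → take C=(-0.6486,2.4903) (cross=34.256)
θ=196°: ex = (C−B)/|BC| = (0.5588,0.8293); ey = (-0.8293,0.5588)
θ=196°: P = B + -2.85·ex + -1.77·ey = (-3.0085,-4.1795)

θ=177°: -3.49 -3.16
θ=196°: -3.01 -4.18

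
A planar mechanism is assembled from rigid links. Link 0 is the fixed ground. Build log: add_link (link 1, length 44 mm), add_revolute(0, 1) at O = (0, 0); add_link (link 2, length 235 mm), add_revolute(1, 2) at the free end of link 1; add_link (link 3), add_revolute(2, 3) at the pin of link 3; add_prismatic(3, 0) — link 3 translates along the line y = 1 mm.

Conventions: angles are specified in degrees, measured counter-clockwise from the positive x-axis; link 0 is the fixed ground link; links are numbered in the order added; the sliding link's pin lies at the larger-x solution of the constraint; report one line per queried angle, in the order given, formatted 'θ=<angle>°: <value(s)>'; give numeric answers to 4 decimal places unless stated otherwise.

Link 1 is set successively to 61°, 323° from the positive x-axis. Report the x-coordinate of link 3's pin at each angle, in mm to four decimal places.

geometry: r = 44 mm, L = 235 mm, e = 1 mm
θ=61°: crank pin P = (r cos θ, r sin θ) = (21.331623, 38.483267)
θ=61°: h = r sin θ − e = 38.483267 − 1 = 37.483267
θ=61°: x = r cos θ + √(L² − h²) = 21.331623 + 231.991389 = 253.323013
θ=323°: crank pin P = (r cos θ, r sin θ) = (35.139962, -26.479861)
θ=323°: h = r sin θ − e = -26.479861 − 1 = -27.479861
θ=323°: x = r cos θ + √(L² − h²) = 35.139962 + 233.387783 = 268.527745

θ=61°: 253.3230
θ=323°: 268.5277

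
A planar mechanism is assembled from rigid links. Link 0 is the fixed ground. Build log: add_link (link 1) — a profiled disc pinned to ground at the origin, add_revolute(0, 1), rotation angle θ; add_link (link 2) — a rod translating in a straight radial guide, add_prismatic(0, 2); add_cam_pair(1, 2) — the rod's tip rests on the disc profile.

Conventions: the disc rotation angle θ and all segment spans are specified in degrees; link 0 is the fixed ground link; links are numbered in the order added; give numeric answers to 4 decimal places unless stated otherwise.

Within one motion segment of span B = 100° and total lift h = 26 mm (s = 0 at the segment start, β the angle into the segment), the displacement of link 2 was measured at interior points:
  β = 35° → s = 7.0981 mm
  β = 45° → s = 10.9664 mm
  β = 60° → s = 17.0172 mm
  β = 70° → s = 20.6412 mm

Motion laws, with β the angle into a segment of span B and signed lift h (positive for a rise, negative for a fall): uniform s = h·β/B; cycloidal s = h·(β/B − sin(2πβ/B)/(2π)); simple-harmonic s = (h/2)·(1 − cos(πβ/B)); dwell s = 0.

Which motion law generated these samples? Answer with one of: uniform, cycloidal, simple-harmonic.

candidates at β/B = r: uniform s = h·r (linear in β); cycloidal s = h·(r − sin(2πr)/(2π)); simple-harmonic s = (h/2)(1 − cos(πr))
β=35°: printed 7.0981 | uniform 9.1000, cycloidal 5.7523, simple-harmonic 7.0981
β=45°: printed 10.9664 | uniform 11.7000, cycloidal 10.4213, simple-harmonic 10.9664
β=60°: printed 17.0172 | uniform 15.6000, cycloidal 18.0323, simple-harmonic 17.0172
β=70°: printed 20.6412 | uniform 18.2000, cycloidal 22.1355, simple-harmonic 20.6412
only one law matches every sample → simple-harmonic

simple-harmonic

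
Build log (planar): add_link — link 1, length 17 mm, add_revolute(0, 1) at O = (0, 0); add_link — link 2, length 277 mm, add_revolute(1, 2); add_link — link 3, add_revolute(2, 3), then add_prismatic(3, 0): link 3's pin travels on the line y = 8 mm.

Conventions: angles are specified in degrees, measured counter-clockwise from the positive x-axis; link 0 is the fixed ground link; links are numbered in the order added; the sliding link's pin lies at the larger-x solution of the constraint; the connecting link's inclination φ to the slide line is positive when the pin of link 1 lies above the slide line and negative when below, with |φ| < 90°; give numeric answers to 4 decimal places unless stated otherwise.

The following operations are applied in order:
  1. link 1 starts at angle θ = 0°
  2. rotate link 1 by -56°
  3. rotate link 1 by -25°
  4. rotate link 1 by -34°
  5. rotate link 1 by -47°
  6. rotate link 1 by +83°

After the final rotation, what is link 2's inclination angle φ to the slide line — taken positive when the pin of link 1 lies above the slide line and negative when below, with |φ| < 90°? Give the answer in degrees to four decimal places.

geometry: r = 17 mm, L = 277 mm, e = 8 mm; θ starts at 0°
rotate link 1 by -56°: θ ← 0° -56° = -56°
rotate link 1 by -25°: θ ← -56° -25° = -81°
rotate link 1 by -34°: θ ← -81° -34° = -115°
rotate link 1 by -47°: θ ← -115° -47° = -162°
rotate link 1 by +83°: θ ← -162° +83° = -79°
h = r sin θ − e = -16.687662 − 8 = -24.687662
sin φ = h / L = -24.687662 / 277 = -0.08912513
φ = arcsin(-0.08912513) = -5.113279°

-5.1133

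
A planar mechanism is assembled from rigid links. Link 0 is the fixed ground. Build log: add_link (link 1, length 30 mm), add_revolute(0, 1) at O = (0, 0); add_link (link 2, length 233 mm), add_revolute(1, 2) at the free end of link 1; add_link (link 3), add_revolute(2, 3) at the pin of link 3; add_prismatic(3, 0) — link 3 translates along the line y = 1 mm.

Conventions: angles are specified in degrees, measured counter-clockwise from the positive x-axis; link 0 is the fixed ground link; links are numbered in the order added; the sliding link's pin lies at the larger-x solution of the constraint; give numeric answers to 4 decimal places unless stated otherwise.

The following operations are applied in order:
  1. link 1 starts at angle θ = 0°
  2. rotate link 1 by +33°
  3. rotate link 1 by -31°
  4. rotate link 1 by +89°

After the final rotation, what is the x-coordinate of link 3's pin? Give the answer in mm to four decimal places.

geometry: r = 30 mm, L = 233 mm, e = 1 mm; θ starts at 0°
rotate link 1 by +33°: θ ← 0° +33° = 33°
rotate link 1 by -31°: θ ← 33° -31° = 2°
rotate link 1 by +89°: θ ← 2° +89° = 91°
crank pin P = (r cos θ, r sin θ) = (-0.523572, 29.995431)
h = r sin θ − e = 29.995431 − 1 = 28.995431
x = r cos θ + √(L² − h²) = -0.523572 + 231.188808 = 230.665236

230.6652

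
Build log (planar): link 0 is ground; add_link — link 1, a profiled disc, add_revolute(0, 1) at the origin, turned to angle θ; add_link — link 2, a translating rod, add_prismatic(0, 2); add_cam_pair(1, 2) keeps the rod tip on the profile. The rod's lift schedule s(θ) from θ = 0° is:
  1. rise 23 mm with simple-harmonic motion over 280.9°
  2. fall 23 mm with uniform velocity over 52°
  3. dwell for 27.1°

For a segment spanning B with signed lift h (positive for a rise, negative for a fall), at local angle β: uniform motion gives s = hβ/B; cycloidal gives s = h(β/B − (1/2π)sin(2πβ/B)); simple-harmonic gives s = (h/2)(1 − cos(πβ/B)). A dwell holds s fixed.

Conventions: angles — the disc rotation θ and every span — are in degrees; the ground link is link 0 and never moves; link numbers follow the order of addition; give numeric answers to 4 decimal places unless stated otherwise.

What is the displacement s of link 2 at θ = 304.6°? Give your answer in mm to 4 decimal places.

seg 1 [0°–280.9°] simple-harmonic, h=23: full span → s += 23 → s = 23.0000
seg 2 [280.9°–332.9°] uniform, h=-23: θ=304.6° here. β=23.7, B=52. -23·23.7/52 = -10.4827 → s = 12.5173

12.5173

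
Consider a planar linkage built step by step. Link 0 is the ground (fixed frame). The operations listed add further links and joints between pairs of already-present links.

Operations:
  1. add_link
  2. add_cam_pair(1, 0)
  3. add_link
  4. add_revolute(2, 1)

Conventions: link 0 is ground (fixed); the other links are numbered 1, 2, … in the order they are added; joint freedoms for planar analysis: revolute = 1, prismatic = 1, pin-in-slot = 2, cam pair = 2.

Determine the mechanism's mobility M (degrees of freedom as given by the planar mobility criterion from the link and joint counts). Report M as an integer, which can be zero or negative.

link 0 = ground. State L|J1|J2 = 1|0|0
+link1  2|0|0
C(1,0) f=2→J2  2|0|1
+link2  3|0|1
R(2,1) f=1→J1  3|1|1
M = 3(3−1)−2·1−1 = 6−2−1 = 3

M = 3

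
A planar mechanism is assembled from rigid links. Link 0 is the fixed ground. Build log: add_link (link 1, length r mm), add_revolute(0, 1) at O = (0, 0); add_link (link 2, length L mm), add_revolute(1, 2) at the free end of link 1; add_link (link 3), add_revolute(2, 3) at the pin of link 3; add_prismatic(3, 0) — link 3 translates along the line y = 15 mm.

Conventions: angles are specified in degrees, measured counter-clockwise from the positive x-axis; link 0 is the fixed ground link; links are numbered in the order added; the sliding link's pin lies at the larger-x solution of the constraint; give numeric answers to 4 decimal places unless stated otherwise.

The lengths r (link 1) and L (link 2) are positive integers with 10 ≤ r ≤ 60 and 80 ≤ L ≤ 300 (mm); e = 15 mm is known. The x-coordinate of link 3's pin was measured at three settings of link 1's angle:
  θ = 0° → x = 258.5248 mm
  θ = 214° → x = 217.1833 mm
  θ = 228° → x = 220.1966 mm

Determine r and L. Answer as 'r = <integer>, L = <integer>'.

constraint per measurement: (x − r cos θ)² + (r sin θ − e)² = L²
subtracting the θ₁ and θ₂ equations cancels the r² and L² terms:
r = (x₁² − x₂²) / (2[(x₁cos θ₁ + e sin θ₁) − (x₂cos θ₂ + e sin θ₂)]) = 22.0000 → r = 22
L² = (x₁ − r cos θ₁)² + (r sin θ₁ − e)² = 56168.9810 → L = 237.0000 → L = 237
check at θ₃=228°: x = 220.1966 (printed 220.1966) ✓

r = 22, L = 237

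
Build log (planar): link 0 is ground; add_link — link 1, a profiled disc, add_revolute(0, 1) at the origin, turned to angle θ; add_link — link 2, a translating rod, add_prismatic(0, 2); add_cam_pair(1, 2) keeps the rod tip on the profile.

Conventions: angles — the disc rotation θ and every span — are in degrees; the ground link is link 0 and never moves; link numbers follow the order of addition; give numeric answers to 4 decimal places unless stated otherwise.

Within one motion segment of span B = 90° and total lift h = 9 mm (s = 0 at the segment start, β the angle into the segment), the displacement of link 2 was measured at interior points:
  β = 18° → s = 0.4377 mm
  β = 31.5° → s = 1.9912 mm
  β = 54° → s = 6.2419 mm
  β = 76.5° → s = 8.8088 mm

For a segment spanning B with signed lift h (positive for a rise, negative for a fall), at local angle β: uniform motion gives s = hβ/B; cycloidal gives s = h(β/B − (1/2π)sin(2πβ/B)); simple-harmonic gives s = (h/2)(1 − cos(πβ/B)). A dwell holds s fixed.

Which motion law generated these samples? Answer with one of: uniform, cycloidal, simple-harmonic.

candidates at β/B = r: uniform s = h·r (linear in β); cycloidal s = h·(r − sin(2πr)/(2π)); simple-harmonic s = (h/2)(1 − cos(πr))
β=18°: printed 0.4377 | uniform 1.8000, cycloidal 0.4377, simple-harmonic 0.8594
β=31.5°: printed 1.9912 | uniform 3.1500, cycloidal 1.9912, simple-harmonic 2.4570
β=54°: printed 6.2419 | uniform 5.4000, cycloidal 6.2419, simple-harmonic 5.8906
β=76.5°: printed 8.8088 | uniform 7.6500, cycloidal 8.8088, simple-harmonic 8.5095
only one law matches every sample → cycloidal

cycloidal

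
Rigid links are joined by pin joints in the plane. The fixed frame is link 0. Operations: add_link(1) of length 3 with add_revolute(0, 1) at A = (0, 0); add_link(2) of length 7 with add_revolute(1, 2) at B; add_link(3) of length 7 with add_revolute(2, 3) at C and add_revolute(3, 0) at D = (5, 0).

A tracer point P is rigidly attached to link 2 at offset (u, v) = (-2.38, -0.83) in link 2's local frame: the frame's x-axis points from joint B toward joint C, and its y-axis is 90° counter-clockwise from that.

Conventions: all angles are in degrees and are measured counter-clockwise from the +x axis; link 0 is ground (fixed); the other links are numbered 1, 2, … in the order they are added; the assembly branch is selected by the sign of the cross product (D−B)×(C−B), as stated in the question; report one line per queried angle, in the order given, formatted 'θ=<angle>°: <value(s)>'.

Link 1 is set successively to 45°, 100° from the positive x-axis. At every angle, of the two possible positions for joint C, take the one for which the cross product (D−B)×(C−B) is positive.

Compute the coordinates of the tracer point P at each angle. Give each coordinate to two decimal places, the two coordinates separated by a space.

A=(0,0), D=(5.00,0)
θ=45°: B = A + 3.00·(cos45°, sin45°) = (2.1213, 2.1213)
θ=45°: |BD| = 3.5759
θ=45°: circle(B,7.00) ∩ circle(D,7.00): a=1.7879, h=6.7678
θ=45°:   candidates: C₊=(7.5756,6.5090) cross=24.201; C₋=(-0.4542,-4.3876) cross=-24.201
θ=45°:   branch + wants cross > 0 → take C=(7.5756,6.5090) (cross=24.201)
θ=45°: ex = (C−B)/|BC| = (0.7792,0.6268); ey = (-0.6268,0.7792)
θ=45°: P = B + -2.38·ex + -0.83·ey = (0.7871,-0.0172)
θ=100°: B = A + 3.00·(cos100°, sin100°) = (-0.5209, 2.9544)
θ=100°: |BD| = 6.2617
θ=100°: circle(B,7.00) ∩ circle(D,7.00): a=3.1309, h=6.2608
θ=100°:   candidates: C₊=(5.1935,6.9973) cross=39.204; C₋=(-0.7145,-4.0429) cross=-39.204
θ=100°:   branch + wants cross > 0 → take C=(5.1935,6.9973) (cross=39.204)
θ=100°: ex = (C−B)/|BC| = (0.8164,0.5776); ey = (-0.5776,0.8164)
θ=100°: P = B + -2.38·ex + -0.83·ey = (-1.9845,0.9023)

θ=45°: 0.79 -0.02
θ=100°: -1.98 0.90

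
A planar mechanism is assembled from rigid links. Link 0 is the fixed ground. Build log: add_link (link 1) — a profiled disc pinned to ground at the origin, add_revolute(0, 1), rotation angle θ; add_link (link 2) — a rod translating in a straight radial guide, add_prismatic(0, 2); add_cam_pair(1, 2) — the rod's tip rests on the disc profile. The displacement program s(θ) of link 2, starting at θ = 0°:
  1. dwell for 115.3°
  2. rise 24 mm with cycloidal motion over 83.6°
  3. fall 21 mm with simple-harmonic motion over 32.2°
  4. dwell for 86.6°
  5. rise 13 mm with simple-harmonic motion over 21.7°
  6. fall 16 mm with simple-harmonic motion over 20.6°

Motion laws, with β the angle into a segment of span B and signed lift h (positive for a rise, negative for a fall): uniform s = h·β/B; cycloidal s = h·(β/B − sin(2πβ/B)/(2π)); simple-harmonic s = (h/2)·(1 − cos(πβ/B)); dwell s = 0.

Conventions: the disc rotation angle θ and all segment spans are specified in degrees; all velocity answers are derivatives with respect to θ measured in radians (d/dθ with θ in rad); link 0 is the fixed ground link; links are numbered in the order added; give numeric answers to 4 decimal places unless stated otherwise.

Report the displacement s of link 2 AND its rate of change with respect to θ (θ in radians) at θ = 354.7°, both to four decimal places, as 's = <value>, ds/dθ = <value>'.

seg 1 [0°–115.3°] dwell: s stays 0.0000
seg 2 [115.3°–198.9°] cycloidal, h=24: full span → s += 24 → s = 24.0000
seg 3 [198.9°–231.1°] simple-harmonic, h=-21: full span → s += -21 → s = 3.0000
seg 4 [231.1°–317.7°] dwell: s stays 3.0000
seg 5 [317.7°–339.4°] simple-harmonic, h=13: full span → s += 13 → s = 16.0000
seg 6 [339.4°–360°] simple-harmonic, h=-16: θ=354.7° here. β=15.3, B=20.6. -16/2·(1 − cos(π·0.7427)) = -13.5260 → s = 2.4740
velocity in seg [339.4°–360°] (simple-harmonic), θ in radians: β = 15.3° = 0.2670 rad, B = 20.6° = 0.3595 rad; ds/dθ = (πh/(2B)) sin(πβ/B) = (π·(-16)/(2·0.3595)) sin(π·0.7427) = -50.546510 mm/rad

s = 2.4740, ds/dθ = -50.5465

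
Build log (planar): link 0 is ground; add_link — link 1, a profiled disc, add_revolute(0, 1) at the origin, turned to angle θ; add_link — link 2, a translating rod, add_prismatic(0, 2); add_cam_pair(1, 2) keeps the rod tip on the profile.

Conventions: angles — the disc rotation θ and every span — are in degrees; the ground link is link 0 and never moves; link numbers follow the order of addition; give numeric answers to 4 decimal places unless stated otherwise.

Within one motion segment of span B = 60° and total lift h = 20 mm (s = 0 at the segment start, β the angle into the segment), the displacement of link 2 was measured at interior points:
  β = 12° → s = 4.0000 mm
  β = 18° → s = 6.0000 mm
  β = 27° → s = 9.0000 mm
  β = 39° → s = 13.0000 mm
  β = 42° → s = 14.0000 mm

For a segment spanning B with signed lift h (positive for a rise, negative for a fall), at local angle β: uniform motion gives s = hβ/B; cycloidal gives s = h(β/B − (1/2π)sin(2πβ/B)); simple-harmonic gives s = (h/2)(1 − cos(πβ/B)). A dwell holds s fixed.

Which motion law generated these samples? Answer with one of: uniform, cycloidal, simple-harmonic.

candidates at β/B = r: uniform s = h·r (linear in β); cycloidal s = h·(r − sin(2πr)/(2π)); simple-harmonic s = (h/2)(1 − cos(πr))
β=12°: printed 4.0000 | uniform 4.0000, cycloidal 0.9727, simple-harmonic 1.9098
β=18°: printed 6.0000 | uniform 6.0000, cycloidal 2.9727, simple-harmonic 4.1221
β=27°: printed 9.0000 | uniform 9.0000, cycloidal 8.0164, simple-harmonic 8.4357
β=39°: printed 13.0000 | uniform 13.0000, cycloidal 15.5752, simple-harmonic 14.5399
β=42°: printed 14.0000 | uniform 14.0000, cycloidal 17.0273, simple-harmonic 15.8779
only one law matches every sample → uniform

uniform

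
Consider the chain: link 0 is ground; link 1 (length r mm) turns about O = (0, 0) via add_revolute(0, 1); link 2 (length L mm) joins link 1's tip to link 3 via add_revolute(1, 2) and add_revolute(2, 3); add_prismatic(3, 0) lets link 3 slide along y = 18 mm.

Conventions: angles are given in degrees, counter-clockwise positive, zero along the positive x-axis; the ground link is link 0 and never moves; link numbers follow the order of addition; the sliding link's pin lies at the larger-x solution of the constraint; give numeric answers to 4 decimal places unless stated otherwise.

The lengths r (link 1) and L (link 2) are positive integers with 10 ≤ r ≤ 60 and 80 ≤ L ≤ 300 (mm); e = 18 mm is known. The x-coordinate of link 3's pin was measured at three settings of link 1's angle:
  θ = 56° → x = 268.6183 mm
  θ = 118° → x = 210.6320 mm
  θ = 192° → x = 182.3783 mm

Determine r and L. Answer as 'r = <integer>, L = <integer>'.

constraint per measurement: (x − r cos θ)² + (r sin θ − e)² = L²
subtracting the θ₁ and θ₂ equations cancels the r² and L² terms:
r = (x₁² − x₂²) / (2[(x₁cos θ₁ + e sin θ₁) − (x₂cos θ₂ + e sin θ₂)]) = 55.9999 → r = 56
L² = (x₁ − r cos θ₁)² + (r sin θ₁ − e)² = 57120.9933 → L = 239.0000 → L = 239
check at θ₃=192°: x = 182.3783 (printed 182.3783) ✓

r = 56, L = 239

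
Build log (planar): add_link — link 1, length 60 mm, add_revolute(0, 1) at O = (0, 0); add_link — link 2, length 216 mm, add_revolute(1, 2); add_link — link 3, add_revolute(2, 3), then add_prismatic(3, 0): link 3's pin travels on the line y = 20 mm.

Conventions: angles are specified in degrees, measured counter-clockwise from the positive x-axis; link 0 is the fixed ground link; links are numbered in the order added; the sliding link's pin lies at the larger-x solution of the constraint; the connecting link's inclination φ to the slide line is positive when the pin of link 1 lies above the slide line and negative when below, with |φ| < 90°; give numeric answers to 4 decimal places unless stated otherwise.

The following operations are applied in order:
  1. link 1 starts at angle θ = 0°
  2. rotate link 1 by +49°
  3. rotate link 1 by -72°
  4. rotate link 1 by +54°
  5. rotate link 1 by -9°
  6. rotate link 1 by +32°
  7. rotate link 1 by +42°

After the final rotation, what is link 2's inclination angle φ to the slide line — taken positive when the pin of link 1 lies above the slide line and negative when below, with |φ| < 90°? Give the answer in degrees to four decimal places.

geometry: r = 60 mm, L = 216 mm, e = 20 mm; θ starts at 0°
rotate link 1 by +49°: θ ← 0° +49° = 49°
rotate link 1 by -72°: θ ← 49° -72° = -23°
rotate link 1 by +54°: θ ← -23° +54° = 31°
rotate link 1 by -9°: θ ← 31° -9° = 22°
rotate link 1 by +32°: θ ← 22° +32° = 54°
rotate link 1 by +42°: θ ← 54° +42° = 96°
h = r sin θ − e = 59.671314 − 20 = 39.671314
sin φ = h / L = 39.671314 / 216 = 0.18366349
φ = arcsin(0.18366349) = 10.583221°

10.5832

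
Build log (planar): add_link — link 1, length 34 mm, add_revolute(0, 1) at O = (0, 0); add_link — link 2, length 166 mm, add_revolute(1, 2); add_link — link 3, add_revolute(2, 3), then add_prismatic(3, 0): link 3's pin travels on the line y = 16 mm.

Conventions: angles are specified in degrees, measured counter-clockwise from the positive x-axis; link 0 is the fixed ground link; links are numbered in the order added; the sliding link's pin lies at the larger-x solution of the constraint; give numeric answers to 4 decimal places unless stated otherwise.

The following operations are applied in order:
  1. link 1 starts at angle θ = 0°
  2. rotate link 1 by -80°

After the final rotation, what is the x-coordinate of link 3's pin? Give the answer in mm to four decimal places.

geometry: r = 34 mm, L = 166 mm, e = 16 mm; θ starts at 0°
rotate link 1 by -80°: θ ← 0° -80° = -80°
crank pin P = (r cos θ, r sin θ) = (5.904038, -33.483464)
h = r sin θ − e = -33.483464 − 16 = -49.483464
x = r cos θ + √(L² − h²) = 5.904038 + 158.453106 = 164.357144

164.3571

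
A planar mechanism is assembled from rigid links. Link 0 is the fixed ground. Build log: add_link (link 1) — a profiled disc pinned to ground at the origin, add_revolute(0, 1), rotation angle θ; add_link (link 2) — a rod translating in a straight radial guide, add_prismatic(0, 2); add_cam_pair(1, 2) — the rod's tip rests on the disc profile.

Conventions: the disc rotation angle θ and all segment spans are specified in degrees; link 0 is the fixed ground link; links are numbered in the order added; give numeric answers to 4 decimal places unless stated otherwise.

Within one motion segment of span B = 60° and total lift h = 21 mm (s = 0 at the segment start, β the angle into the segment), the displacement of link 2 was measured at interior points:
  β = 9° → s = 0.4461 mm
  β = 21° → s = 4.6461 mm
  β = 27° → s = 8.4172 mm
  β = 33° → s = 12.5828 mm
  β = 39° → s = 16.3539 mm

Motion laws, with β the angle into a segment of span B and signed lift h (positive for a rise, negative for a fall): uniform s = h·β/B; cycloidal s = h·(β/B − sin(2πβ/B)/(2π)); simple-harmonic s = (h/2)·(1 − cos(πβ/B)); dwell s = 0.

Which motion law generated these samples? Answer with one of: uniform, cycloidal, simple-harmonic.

candidates at β/B = r: uniform s = h·r (linear in β); cycloidal s = h·(r − sin(2πr)/(2π)); simple-harmonic s = (h/2)(1 − cos(πr))
β=9°: printed 0.4461 | uniform 3.1500, cycloidal 0.4461, simple-harmonic 1.1444
β=21°: printed 4.6461 | uniform 7.3500, cycloidal 4.6461, simple-harmonic 5.7331
β=27°: printed 8.4172 | uniform 9.4500, cycloidal 8.4172, simple-harmonic 8.8574
β=33°: printed 12.5828 | uniform 11.5500, cycloidal 12.5828, simple-harmonic 12.1426
β=39°: printed 16.3539 | uniform 13.6500, cycloidal 16.3539, simple-harmonic 15.2669
only one law matches every sample → cycloidal

cycloidal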